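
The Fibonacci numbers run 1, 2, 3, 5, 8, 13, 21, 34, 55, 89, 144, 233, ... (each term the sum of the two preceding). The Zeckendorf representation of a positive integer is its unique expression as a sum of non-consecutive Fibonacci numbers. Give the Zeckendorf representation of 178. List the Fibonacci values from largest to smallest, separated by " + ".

Repeatedly subtract the largest Fibonacci number that fits:
178: greatest Fibonacci not exceeding it is 144, leaving 34
34: greatest Fibonacci not exceeding it is 34, leaving 0
So 178 = 144 + 34, with no two terms consecutive in the sequence.

144 + 34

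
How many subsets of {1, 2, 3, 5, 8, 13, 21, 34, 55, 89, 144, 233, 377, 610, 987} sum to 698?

Each representation comes from the Zeckendorf form by replacing some F_k with F_{k−1} + F_{k−2} where possible.
698 = 610+55+21+8+3+1 = 377+233+55+21+8+3+1 = 377+144+89+55+21+8+3+1 — 3 representations.

3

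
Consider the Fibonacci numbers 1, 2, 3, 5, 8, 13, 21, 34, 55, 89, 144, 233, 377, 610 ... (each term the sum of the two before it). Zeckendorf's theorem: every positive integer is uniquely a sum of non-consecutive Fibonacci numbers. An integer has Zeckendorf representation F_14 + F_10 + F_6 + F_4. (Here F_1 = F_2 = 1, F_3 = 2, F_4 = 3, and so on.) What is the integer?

F_14 + F_10 + F_6 + F_4 = 377 + 55 + 8 + 3 = 443.

443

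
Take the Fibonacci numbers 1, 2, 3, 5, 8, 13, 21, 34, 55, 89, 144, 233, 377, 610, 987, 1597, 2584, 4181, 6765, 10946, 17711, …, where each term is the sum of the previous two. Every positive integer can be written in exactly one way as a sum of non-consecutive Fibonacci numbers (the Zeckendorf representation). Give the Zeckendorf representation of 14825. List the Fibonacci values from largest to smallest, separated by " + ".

10946 + 2584 + 987 + 233 + 55 + 13 + 5 + 2

subtract 10946 from 14825: 3879 remains
subtract 2584 from 3879: 1295 remains
subtract 987 from 1295: 308 remains
subtract 233 from 308: 75 remains
subtract 55 from 75: 20 remains
subtract 13 from 20: 7 remains
subtract 5 from 7: 2 remains
subtract 2 from 2: 0 remains
So 14825 = 10946 + 2584 + 987 + 233 + 55 + 13 + 5 + 2, with no two terms consecutive in the sequence.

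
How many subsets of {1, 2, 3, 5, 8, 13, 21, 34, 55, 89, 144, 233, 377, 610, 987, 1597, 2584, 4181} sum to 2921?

2921 = 2584+233+89+13+2 = 2584+233+89+8+5+2 = 2584+233+55+34+13+2 = 1597+987+233+89+13+2 = … (20 more), for 24 in all.

24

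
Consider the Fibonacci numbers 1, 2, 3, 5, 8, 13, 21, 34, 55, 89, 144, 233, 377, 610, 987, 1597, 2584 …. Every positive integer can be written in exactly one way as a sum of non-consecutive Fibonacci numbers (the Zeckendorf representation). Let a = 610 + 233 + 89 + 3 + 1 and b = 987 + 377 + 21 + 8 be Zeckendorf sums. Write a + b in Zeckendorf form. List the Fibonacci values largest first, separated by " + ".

The two numbers are 936 and 1393, so their sum is 2329.
Greedy algorithm:
2329 − 1597 = 732
732 − 610 = 122
122 − 89 = 33
33 − 21 = 12
12 − 8 = 4
4 − 3 = 1
1 − 1 = 0

1597 + 610 + 89 + 21 + 8 + 3 + 1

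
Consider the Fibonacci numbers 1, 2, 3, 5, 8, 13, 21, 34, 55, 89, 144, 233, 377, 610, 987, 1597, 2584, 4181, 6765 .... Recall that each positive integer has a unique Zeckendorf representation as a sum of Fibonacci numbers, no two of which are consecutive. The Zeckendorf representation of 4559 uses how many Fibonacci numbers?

Greedily peel off the largest Fibonacci term at each step:
4559 − 4181 = 378
378 − 377 = 1
1 − 1 = 0
4559 = 4181 + 377 + 1, which has 3 terms.

3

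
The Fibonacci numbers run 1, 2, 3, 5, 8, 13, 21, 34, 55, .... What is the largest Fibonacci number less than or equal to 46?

34

34 ≤ 46 < 55, so the largest Fibonacci number not exceeding 46 is 34.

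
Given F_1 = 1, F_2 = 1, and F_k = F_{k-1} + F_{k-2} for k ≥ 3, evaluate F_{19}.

4181

Iterating the recurrence up to F_{14} = 377 and F_{13} = 233:
F_{15} = F_{14} + F_{13} = 377 + 233 = 610
F_{16} = F_{15} + F_{14} = 610 + 377 = 987
F_{17} = F_{16} + F_{15} = 987 + 610 = 1597
F_{18} = F_{17} + F_{16} = 1597 + 987 = 2584
F_{19} = F_{18} + F_{17} = 2584 + 1597 = 4181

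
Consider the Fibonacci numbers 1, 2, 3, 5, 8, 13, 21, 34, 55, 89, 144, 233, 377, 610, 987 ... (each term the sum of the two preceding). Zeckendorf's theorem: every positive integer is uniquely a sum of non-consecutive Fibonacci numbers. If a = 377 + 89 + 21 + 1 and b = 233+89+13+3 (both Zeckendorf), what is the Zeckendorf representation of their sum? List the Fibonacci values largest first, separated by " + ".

610 + 144 + 55 + 13 + 3 + 1

The two numbers are 488 and 338, so their sum is 826.
826 − 610 = 216
216 − 144 = 72
72 − 55 = 17
17 − 13 = 4
4 − 3 = 1
1 − 1 = 0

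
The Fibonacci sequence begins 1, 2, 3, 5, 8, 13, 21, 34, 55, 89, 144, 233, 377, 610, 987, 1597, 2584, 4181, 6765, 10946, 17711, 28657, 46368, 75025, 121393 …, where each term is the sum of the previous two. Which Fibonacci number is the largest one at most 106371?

75025 ≤ 106371 < 121393, so the largest Fibonacci number not exceeding 106371 is 75025.

75025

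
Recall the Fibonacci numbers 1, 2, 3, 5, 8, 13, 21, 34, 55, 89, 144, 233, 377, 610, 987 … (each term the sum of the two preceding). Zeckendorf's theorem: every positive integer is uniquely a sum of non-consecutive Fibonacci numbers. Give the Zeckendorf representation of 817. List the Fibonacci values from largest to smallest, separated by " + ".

Greedy algorithm:
largest Fibonacci ≤ 817 is 610; 817 − 610 = 207
largest Fibonacci ≤ 207 is 144; 207 − 144 = 63
largest Fibonacci ≤ 63 is 55; 63 − 55 = 8
largest Fibonacci ≤ 8 is 8; 8 − 8 = 0
So 817 = 610 + 144 + 55 + 8, with no two terms consecutive in the sequence.

610 + 144 + 55 + 8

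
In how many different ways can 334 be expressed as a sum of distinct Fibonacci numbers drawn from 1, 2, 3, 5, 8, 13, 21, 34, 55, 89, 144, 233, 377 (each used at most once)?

5

Starting from the Zeckendorf form and repeatedly splitting a term F_k into F_{k−1} + F_{k−2} (when neither is already used) reaches every representation.
334 = 233+89+8+3+1 = 233+55+34+8+3+1 = 233+55+21+13+8+3+1 = … (2 more), for 5 in all.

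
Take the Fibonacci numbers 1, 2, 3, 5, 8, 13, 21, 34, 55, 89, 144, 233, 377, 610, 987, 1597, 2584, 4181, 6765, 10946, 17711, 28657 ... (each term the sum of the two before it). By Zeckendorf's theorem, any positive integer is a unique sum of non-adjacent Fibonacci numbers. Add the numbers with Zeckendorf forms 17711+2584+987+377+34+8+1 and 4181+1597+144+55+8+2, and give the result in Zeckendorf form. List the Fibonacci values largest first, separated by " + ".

17711 + 6765 + 2584 + 610 + 13 + 5 + 1

The two numbers are 21702 and 5987, so their sum is 27689.
27689 − 17711 = 9978
9978 − 6765 = 3213
3213 − 2584 = 629
629 − 610 = 19
19 − 13 = 6
6 − 5 = 1
1 − 1 = 0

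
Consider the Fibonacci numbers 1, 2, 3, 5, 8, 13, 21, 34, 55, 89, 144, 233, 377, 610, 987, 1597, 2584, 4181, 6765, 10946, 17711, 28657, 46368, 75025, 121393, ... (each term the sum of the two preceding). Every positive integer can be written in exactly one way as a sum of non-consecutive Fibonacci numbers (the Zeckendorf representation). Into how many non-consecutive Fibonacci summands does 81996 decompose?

6

Repeatedly subtract the largest Fibonacci number that fits:
take 75025 (≤ 81996); 81996 − 75025 = 6971
take 6765 (≤ 6971); 6971 − 6765 = 206
take 144 (≤ 206); 206 − 144 = 62
take 55 (≤ 62); 62 − 55 = 7
take 5 (≤ 7); 7 − 5 = 2
take 2 (≤ 2); 2 − 2 = 0
81996 = 75025 + 6765 + 144 + 55 + 5 + 2, which has 6 terms.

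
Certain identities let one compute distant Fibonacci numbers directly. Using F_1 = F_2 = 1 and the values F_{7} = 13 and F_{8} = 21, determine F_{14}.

377

By the doubling identity F_{2k} = F_k(2F_{k+1} − F_k): F_{14} = 13·(2·21 − 13) = 13·29 = 377.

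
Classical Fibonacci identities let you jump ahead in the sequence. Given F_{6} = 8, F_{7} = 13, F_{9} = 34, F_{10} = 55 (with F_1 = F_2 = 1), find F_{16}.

987

By the addition formula F_{m+n} = F_m F_{n+1} + F_{m−1} F_n with m=10, n=6: F_{16} = 55·13 + 34·8 = 715 + 272 = 987.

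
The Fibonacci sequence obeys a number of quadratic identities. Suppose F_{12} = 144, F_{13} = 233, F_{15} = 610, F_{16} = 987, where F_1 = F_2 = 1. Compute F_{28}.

317811

By the addition formula F_{m+n} = F_m F_{n+1} + F_{m−1} F_n with m=16, n=12: F_{28} = 987·233 + 610·144 = 229971 + 87840 = 317811.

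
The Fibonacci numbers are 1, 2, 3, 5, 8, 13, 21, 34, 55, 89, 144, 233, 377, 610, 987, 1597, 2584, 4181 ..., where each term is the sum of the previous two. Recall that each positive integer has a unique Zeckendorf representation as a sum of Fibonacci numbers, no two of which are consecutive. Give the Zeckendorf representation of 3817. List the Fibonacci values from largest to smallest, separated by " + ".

2584 + 987 + 233 + 13

Greedily peel off the largest Fibonacci term at each step:
subtract 2584 from 3817: 1233 remains
subtract 987 from 1233: 246 remains
subtract 233 from 246: 13 remains
subtract 13 from 13: 0 remains
So 3817 = 2584 + 987 + 233 + 13, with no two terms consecutive in the sequence.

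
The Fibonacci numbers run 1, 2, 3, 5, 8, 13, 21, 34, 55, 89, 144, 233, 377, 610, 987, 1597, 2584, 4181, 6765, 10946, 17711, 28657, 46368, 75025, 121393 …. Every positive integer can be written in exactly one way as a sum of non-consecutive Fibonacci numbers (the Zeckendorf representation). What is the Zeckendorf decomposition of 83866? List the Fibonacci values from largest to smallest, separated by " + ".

75025 + 6765 + 1597 + 377 + 89 + 13

Greedy algorithm:
83866 − 75025 = 8841
8841 − 6765 = 2076
2076 − 1597 = 479
479 − 377 = 102
102 − 89 = 13
13 − 13 = 0
So 83866 = 75025 + 6765 + 1597 + 377 + 89 + 13, with no two terms consecutive in the sequence.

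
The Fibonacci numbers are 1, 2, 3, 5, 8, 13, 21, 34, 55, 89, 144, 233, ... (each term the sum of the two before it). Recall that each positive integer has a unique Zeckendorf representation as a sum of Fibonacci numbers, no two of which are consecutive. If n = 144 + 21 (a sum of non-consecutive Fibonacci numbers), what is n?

165

144 + 21 = 165.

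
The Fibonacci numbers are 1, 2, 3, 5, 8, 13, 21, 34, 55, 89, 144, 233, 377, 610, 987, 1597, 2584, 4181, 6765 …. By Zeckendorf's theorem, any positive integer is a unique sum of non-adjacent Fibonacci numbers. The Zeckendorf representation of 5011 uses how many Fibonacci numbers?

take 4181 (≤ 5011); 5011 − 4181 = 830
take 610 (≤ 830); 830 − 610 = 220
take 144 (≤ 220); 220 − 144 = 76
take 55 (≤ 76); 76 − 55 = 21
take 21 (≤ 21); 21 − 21 = 0
5011 = 4181 + 610 + 144 + 55 + 21, which has 5 terms.

5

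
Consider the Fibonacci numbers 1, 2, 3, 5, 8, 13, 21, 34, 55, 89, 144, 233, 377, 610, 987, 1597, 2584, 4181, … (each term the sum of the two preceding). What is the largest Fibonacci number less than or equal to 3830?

2584

2584 ≤ 3830 < 4181, so the largest Fibonacci number not exceeding 3830 is 2584.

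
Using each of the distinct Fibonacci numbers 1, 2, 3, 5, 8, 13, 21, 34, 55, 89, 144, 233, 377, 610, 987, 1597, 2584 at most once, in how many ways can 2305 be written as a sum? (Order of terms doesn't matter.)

26

Each representation comes from the Zeckendorf form by replacing some F_k with F_{k−1} + F_{k−2} where possible.
2305 = 1597+610+89+8+1 = 1597+610+89+5+3+1 = 1597+610+55+34+8+1 = 1597+377+233+89+8+1 = … (22 more), for 26 in all.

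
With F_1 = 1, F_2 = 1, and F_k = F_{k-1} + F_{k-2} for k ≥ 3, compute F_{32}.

Iterating the recurrence up to F_{24} = 46368 and F_{23} = 28657:
F_{25} = F_{24} + F_{23} = 46368 + 28657 = 75025
F_{26} = F_{25} + F_{24} = 75025 + 46368 = 121393
F_{27} = F_{26} + F_{25} = 121393 + 75025 = 196418
F_{28} = F_{27} + F_{26} = 196418 + 121393 = 317811
F_{29} = F_{28} + F_{27} = 317811 + 196418 = 514229
F_{30} = F_{29} + F_{28} = 514229 + 317811 = 832040
F_{31} = F_{30} + F_{29} = 832040 + 514229 = 1346269
F_{32} = F_{31} + F_{30} = 1346269 + 832040 = 2178309

2178309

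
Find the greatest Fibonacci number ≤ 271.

233

233 ≤ 271 < 377, so the largest Fibonacci number not exceeding 271 is 233.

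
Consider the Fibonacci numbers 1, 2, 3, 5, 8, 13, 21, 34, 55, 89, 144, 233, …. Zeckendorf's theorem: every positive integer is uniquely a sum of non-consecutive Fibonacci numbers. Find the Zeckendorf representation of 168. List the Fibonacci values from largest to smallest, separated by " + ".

Repeatedly subtract the largest Fibonacci number that fits:
168 − 144 = 24
24 − 21 = 3
3 − 3 = 0
So 168 = 144 + 21 + 3, with no two terms consecutive in the sequence.

144 + 21 + 3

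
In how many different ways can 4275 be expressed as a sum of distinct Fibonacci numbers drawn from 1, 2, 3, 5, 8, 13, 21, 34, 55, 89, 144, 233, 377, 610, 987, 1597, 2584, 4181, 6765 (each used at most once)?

33

Starting from the Zeckendorf form and repeatedly splitting a term F_k into F_{k−1} + F_{k−2} (when neither is already used) reaches every representation.
4275 = 4181+89+5 = 4181+89+3+2 = 4181+55+34+5 = … (30 more), for 33 in all.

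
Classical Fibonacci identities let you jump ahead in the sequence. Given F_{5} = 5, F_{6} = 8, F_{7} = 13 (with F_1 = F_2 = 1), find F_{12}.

144

By the addition formula F_{m+n} = F_m F_{n+1} + F_{m−1} F_n with m=6, n=6: F_{12} = 8·13 + 5·8 = 104 + 40 = 144.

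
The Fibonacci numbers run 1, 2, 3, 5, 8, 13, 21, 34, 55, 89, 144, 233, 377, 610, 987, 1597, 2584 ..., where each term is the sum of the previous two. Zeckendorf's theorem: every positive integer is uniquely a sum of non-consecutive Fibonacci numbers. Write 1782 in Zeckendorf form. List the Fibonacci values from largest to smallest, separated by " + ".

1597 + 144 + 34 + 5 + 2

subtract 1597 from 1782: 185 remains
subtract 144 from 185: 41 remains
subtract 34 from 41: 7 remains
subtract 5 from 7: 2 remains
subtract 2 from 2: 0 remains
So 1782 = 1597 + 144 + 34 + 5 + 2, with no two terms consecutive in the sequence.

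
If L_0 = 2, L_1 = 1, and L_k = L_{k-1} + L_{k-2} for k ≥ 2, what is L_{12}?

Iterating the recurrence up to L_{8} = 47 and L_{7} = 29:
L_{9} = L_{8} + L_{7} = 47 + 29 = 76
L_{10} = L_{9} + L_{8} = 76 + 47 = 123
L_{11} = L_{10} + L_{9} = 123 + 76 = 199
L_{12} = L_{11} + L_{10} = 199 + 123 = 322

322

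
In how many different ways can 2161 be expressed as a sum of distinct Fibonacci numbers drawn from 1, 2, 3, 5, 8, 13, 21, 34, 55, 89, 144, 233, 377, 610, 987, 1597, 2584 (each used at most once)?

Starting from the Zeckendorf form and repeatedly splitting a term F_k into F_{k−1} + F_{k−2} (when neither is already used) reaches every representation.
2161 = 1597+377+144+34+8+1 = 1597+377+144+34+5+3+1 = 1597+377+144+21+13+8+1 = 1597+377+89+55+34+8+1 = 987+610+377+144+34+8+1 = … (19 more), for 24 in all.

24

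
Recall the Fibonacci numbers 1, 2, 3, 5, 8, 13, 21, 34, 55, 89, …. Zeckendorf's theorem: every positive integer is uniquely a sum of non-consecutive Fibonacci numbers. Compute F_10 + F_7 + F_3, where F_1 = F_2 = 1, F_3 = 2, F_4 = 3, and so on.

F_10 + F_7 + F_3 = 55 + 13 + 2 = 70.

70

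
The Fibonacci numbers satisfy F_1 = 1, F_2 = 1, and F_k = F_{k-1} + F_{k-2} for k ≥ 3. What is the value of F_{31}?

Iterating the recurrence up to F_{26} = 121393 and F_{25} = 75025:
F_{27} = F_{26} + F_{25} = 121393 + 75025 = 196418
F_{28} = F_{27} + F_{26} = 196418 + 121393 = 317811
F_{29} = F_{28} + F_{27} = 317811 + 196418 = 514229
F_{30} = F_{29} + F_{28} = 514229 + 317811 = 832040
F_{31} = F_{30} + F_{29} = 832040 + 514229 = 1346269

1346269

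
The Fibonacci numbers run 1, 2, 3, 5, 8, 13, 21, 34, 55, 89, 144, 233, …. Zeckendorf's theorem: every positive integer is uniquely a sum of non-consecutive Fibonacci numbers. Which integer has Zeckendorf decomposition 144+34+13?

191

144+34+13 = 191.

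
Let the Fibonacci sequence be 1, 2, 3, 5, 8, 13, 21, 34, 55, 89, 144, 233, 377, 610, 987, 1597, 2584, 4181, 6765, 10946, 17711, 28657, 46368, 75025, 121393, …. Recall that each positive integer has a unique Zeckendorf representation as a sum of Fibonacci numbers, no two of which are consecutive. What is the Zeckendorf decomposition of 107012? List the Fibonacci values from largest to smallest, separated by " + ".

75025 + 28657 + 2584 + 610 + 89 + 34 + 13

subtract 75025 from 107012: 31987 remains
subtract 28657 from 31987: 3330 remains
subtract 2584 from 3330: 746 remains
subtract 610 from 746: 136 remains
subtract 89 from 136: 47 remains
subtract 34 from 47: 13 remains
subtract 13 from 13: 0 remains
So 107012 = 75025 + 28657 + 2584 + 610 + 89 + 34 + 13, with no two terms consecutive in the sequence.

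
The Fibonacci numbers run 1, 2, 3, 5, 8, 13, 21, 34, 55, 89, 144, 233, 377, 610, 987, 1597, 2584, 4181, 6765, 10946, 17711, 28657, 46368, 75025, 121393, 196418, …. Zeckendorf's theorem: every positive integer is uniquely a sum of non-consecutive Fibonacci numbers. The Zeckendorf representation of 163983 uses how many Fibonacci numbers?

7

121393 ≤ 163983 < 196418, so take 121393; remainder 42590
28657 ≤ 42590 < 46368, so take 28657; remainder 13933
10946 ≤ 13933 < 17711, so take 10946; remainder 2987
2584 ≤ 2987 < 4181, so take 2584; remainder 403
377 ≤ 403 < 610, so take 377; remainder 26
21 ≤ 26 < 34, so take 21; remainder 5
5 ≤ 5 < 8, so take 5; remainder 0
163983 = 121393 + 28657 + 10946 + 2584 + 377 + 21 + 5, which has 7 terms.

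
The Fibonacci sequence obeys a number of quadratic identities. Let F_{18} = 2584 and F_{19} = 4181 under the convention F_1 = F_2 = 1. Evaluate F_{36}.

By the doubling identity F_{2k} = F_k(2F_{k+1} − F_k): F_{36} = 2584·(2·4181 − 2584) = 2584·5778 = 14930352.

14930352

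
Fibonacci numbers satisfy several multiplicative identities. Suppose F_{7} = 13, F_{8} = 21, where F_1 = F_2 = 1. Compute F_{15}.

610

By the addition formula F_{m+n} = F_m F_{n+1} + F_{m−1} F_n with m=8, n=7: F_{15} = 21·21 + 13·13 = 441 + 169 = 610.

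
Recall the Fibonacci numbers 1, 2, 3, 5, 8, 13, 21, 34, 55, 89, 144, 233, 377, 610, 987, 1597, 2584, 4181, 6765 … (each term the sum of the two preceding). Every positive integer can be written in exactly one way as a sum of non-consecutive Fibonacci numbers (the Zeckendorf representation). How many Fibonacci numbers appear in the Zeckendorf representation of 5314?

4

Greedy algorithm:
5314: greatest Fibonacci not exceeding it is 4181, leaving 1133
1133: greatest Fibonacci not exceeding it is 987, leaving 146
146: greatest Fibonacci not exceeding it is 144, leaving 2
2: greatest Fibonacci not exceeding it is 2, leaving 0
5314 = 4181 + 987 + 144 + 2, which has 4 terms.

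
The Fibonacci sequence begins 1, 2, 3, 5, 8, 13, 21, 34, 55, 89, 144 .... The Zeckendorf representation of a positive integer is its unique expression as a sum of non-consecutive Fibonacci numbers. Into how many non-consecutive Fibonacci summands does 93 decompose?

3

take 89 (≤ 93); 93 − 89 = 4
take 3 (≤ 4); 4 − 3 = 1
take 1 (≤ 1); 1 − 1 = 0
93 = 89 + 3 + 1, which has 3 terms.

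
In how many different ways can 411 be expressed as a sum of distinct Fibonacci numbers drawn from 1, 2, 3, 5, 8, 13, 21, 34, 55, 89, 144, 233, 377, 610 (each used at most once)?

12

Starting from the Zeckendorf form and repeatedly splitting a term F_k into F_{k−1} + F_{k−2} (when neither is already used) reaches every representation.
411 = 377+34 = 377+21+13 = 233+144+34 = 377+21+8+5 = 233+144+21+13 = … (7 more), for 12 in all.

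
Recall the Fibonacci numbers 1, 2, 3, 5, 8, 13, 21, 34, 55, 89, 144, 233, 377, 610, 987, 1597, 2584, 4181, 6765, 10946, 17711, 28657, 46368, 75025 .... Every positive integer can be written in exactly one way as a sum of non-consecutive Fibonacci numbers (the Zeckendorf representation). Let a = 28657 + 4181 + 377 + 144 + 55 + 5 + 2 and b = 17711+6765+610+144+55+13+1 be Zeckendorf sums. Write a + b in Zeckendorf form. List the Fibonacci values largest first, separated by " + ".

46368 + 10946 + 987 + 377 + 34 + 8

The two numbers are 33421 and 25299, so their sum is 58720.
largest Fibonacci ≤ 58720 is 46368; 58720 − 46368 = 12352
largest Fibonacci ≤ 12352 is 10946; 12352 − 10946 = 1406
largest Fibonacci ≤ 1406 is 987; 1406 − 987 = 419
largest Fibonacci ≤ 419 is 377; 419 − 377 = 42
largest Fibonacci ≤ 42 is 34; 42 − 34 = 8
largest Fibonacci ≤ 8 is 8; 8 − 8 = 0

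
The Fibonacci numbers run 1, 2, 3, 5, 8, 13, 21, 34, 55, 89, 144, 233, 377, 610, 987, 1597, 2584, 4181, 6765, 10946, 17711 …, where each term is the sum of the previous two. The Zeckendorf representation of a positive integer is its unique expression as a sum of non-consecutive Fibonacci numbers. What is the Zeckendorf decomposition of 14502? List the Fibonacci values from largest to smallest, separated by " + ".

Greedily peel off the largest Fibonacci term at each step:
subtract 10946 from 14502: 3556 remains
subtract 2584 from 3556: 972 remains
subtract 610 from 972: 362 remains
subtract 233 from 362: 129 remains
subtract 89 from 129: 40 remains
subtract 34 from 40: 6 remains
subtract 5 from 6: 1 remains
subtract 1 from 1: 0 remains
So 14502 = 10946 + 2584 + 610 + 233 + 89 + 34 + 5 + 1, with no two terms consecutive in the sequence.

10946 + 2584 + 610 + 233 + 89 + 34 + 5 + 1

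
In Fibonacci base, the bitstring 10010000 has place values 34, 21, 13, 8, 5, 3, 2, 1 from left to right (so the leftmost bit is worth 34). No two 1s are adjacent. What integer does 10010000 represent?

Summing the place values of the 1 bits: 34 + 8 = 42.

42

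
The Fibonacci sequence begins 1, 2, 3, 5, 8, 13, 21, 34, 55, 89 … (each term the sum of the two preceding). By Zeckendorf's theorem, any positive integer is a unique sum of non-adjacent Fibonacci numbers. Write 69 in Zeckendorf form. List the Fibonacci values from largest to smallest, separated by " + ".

Repeatedly subtract the largest Fibonacci number that fits:
largest Fibonacci ≤ 69 is 55; 69 − 55 = 14
largest Fibonacci ≤ 14 is 13; 14 − 13 = 1
largest Fibonacci ≤ 1 is 1; 1 − 1 = 0
So 69 = 55 + 13 + 1, with no two terms consecutive in the sequence.

55 + 13 + 1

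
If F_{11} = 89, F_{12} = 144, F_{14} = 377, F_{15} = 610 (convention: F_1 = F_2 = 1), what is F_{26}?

By the addition formula F_{m+n} = F_m F_{n+1} + F_{m−1} F_n with m=15, n=11: F_{26} = 610·144 + 377·89 = 87840 + 33553 = 121393.

121393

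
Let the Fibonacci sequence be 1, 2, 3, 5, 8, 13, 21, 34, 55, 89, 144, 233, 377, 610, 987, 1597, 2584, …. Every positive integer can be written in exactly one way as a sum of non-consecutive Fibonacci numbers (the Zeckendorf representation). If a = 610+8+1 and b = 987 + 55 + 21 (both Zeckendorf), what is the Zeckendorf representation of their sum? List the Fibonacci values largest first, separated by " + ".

1597 + 55 + 21 + 8 + 1

The two numbers are 619 and 1063, so their sum is 1682.
1682 − 1597 = 85
85 − 55 = 30
30 − 21 = 9
9 − 8 = 1
1 − 1 = 0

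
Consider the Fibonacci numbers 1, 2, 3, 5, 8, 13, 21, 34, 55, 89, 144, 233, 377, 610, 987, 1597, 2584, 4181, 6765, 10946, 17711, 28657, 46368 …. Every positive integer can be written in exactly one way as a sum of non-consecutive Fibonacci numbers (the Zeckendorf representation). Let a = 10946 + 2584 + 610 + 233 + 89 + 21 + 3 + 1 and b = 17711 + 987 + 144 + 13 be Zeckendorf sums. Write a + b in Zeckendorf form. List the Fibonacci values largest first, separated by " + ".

The two numbers are 14487 and 18855, so their sum is 33342.
33342: greatest Fibonacci not exceeding it is 28657, leaving 4685
4685: greatest Fibonacci not exceeding it is 4181, leaving 504
504: greatest Fibonacci not exceeding it is 377, leaving 127
127: greatest Fibonacci not exceeding it is 89, leaving 38
38: greatest Fibonacci not exceeding it is 34, leaving 4
4: greatest Fibonacci not exceeding it is 3, leaving 1
1: greatest Fibonacci not exceeding it is 1, leaving 0

28657 + 4181 + 377 + 89 + 34 + 3 + 1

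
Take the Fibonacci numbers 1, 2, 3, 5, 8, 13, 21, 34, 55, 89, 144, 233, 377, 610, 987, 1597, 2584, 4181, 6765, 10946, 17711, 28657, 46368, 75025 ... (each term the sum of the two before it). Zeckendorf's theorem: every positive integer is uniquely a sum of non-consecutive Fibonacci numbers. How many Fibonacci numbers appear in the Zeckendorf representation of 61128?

7

subtract 46368 from 61128: 14760 remains
subtract 10946 from 14760: 3814 remains
subtract 2584 from 3814: 1230 remains
subtract 987 from 1230: 243 remains
subtract 233 from 243: 10 remains
subtract 8 from 10: 2 remains
subtract 2 from 2: 0 remains
61128 = 46368 + 10946 + 2584 + 987 + 233 + 8 + 2, which has 7 terms.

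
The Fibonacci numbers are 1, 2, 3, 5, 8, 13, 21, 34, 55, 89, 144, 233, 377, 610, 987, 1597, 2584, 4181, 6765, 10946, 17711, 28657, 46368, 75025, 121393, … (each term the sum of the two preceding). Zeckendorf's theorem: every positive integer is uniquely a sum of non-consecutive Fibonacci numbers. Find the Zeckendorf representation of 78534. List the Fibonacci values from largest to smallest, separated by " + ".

75025 ≤ 78534 < 121393, so take 75025; remainder 3509
2584 ≤ 3509 < 4181, so take 2584; remainder 925
610 ≤ 925 < 987, so take 610; remainder 315
233 ≤ 315 < 377, so take 233; remainder 82
55 ≤ 82 < 89, so take 55; remainder 27
21 ≤ 27 < 34, so take 21; remainder 6
5 ≤ 6 < 8, so take 5; remainder 1
1 ≤ 1 < 2, so take 1; remainder 0
So 78534 = 75025 + 2584 + 610 + 233 + 55 + 21 + 5 + 1, with no two terms consecutive in the sequence.

75025 + 2584 + 610 + 233 + 55 + 21 + 5 + 1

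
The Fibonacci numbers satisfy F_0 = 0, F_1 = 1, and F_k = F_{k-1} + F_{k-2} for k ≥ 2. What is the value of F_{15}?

Iterating the recurrence up to F_{11} = 89 and F_{10} = 55:
F_{12} = F_{11} + F_{10} = 89 + 55 = 144
F_{13} = F_{12} + F_{11} = 144 + 89 = 233
F_{14} = F_{13} + F_{12} = 233 + 144 = 377
F_{15} = F_{14} + F_{13} = 377 + 233 = 610

610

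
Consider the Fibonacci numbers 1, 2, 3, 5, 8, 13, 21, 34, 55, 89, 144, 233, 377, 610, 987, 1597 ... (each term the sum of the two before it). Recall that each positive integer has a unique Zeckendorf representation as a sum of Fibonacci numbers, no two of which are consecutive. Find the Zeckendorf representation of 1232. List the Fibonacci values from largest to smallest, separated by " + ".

Repeatedly subtract the largest Fibonacci number that fits:
subtract 987 from 1232: 245 remains
subtract 233 from 245: 12 remains
subtract 8 from 12: 4 remains
subtract 3 from 4: 1 remains
subtract 1 from 1: 0 remains
So 1232 = 987 + 233 + 8 + 3 + 1, with no two terms consecutive in the sequence.

987 + 233 + 8 + 3 + 1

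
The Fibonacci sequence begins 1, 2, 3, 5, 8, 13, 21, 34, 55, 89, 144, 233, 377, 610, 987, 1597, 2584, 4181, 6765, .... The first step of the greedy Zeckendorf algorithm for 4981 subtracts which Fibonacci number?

4181 ≤ 4981 < 6765, so the largest Fibonacci number not exceeding 4981 is 4181.

4181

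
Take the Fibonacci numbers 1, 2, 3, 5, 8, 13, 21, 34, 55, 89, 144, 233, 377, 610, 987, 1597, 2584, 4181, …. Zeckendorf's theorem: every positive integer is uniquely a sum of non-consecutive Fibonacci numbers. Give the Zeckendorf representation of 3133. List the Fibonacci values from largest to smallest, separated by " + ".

2584 + 377 + 144 + 21 + 5 + 2

subtract 2584 from 3133: 549 remains
subtract 377 from 549: 172 remains
subtract 144 from 172: 28 remains
subtract 21 from 28: 7 remains
subtract 5 from 7: 2 remains
subtract 2 from 2: 0 remains
So 3133 = 2584 + 377 + 144 + 21 + 5 + 2, with no two terms consecutive in the sequence.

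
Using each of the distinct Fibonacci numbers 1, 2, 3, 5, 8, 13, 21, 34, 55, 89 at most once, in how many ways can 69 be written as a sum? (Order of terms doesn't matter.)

Starting from the Zeckendorf form and repeatedly splitting a term F_k into F_{k−1} + F_{k−2} (when neither is already used) reaches every representation.
69 = 55+13+1 = 55+8+5+1 = 34+21+13+1 = 55+8+3+2+1 = … (2 more), for 6 in all.

6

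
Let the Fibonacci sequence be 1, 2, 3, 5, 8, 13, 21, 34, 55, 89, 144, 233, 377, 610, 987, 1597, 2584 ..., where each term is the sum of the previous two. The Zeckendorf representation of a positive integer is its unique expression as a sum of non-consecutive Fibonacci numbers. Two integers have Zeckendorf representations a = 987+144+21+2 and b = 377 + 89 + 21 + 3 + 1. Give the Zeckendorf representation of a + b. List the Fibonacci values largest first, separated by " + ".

The two numbers are 1154 and 491, so their sum is 1645.
Greedily peel off the largest Fibonacci term at each step:
subtract 1597 from 1645: 48 remains
subtract 34 from 48: 14 remains
subtract 13 from 14: 1 remains
subtract 1 from 1: 0 remains

1597 + 34 + 13 + 1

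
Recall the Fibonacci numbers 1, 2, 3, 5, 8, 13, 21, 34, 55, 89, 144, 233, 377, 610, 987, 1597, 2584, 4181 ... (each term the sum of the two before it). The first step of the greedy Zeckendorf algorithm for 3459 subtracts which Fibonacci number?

2584

2584 ≤ 3459 < 4181, so the largest Fibonacci number not exceeding 3459 is 2584.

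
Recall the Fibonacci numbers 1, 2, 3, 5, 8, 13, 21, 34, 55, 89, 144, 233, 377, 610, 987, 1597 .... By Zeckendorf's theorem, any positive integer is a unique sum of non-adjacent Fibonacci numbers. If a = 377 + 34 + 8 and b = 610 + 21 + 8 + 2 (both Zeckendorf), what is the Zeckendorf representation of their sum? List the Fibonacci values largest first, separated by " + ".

The two numbers are 419 and 641, so their sum is 1060.
987 ≤ 1060 < 1597, so take 987; remainder 73
55 ≤ 73 < 89, so take 55; remainder 18
13 ≤ 18 < 21, so take 13; remainder 5
5 ≤ 5 < 8, so take 5; remainder 0

987 + 55 + 13 + 5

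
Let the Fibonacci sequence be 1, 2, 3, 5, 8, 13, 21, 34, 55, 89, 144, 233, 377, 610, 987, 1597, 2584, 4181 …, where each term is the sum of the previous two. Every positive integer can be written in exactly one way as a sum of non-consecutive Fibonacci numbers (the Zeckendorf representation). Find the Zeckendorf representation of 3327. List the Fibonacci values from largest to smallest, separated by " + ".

2584 + 610 + 89 + 34 + 8 + 2

2584 ≤ 3327 < 4181, so take 2584; remainder 743
610 ≤ 743 < 987, so take 610; remainder 133
89 ≤ 133 < 144, so take 89; remainder 44
34 ≤ 44 < 55, so take 34; remainder 10
8 ≤ 10 < 13, so take 8; remainder 2
2 ≤ 2 < 3, so take 2; remainder 0
So 3327 = 2584 + 610 + 89 + 34 + 8 + 2, with no two terms consecutive in the sequence.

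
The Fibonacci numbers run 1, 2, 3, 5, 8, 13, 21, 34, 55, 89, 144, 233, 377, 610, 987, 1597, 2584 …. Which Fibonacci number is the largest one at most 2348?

1597

1597 ≤ 2348 < 2584, so the largest Fibonacci number not exceeding 2348 is 1597.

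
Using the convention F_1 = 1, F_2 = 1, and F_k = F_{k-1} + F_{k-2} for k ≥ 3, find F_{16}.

987

Iterating the recurrence up to F_{10} = 55 and F_{9} = 34:
F_{11} = F_{10} + F_{9} = 55 + 34 = 89
F_{12} = F_{11} + F_{10} = 89 + 55 = 144
F_{13} = F_{12} + F_{11} = 144 + 89 = 233
F_{14} = F_{13} + F_{12} = 233 + 144 = 377
F_{15} = F_{14} + F_{13} = 377 + 233 = 610
F_{16} = F_{15} + F_{14} = 610 + 377 = 987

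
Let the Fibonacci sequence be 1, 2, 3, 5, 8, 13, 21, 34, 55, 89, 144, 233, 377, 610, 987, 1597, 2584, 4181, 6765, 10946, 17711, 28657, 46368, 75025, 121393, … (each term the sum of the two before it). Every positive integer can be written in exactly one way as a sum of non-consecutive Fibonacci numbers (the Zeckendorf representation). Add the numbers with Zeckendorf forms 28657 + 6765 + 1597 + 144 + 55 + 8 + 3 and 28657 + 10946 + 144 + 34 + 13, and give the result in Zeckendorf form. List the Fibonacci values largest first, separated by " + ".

The two numbers are 37229 and 39794, so their sum is 77023.
Repeatedly subtract the largest Fibonacci number that fits:
largest Fibonacci ≤ 77023 is 75025; 77023 − 75025 = 1998
largest Fibonacci ≤ 1998 is 1597; 1998 − 1597 = 401
largest Fibonacci ≤ 401 is 377; 401 − 377 = 24
largest Fibonacci ≤ 24 is 21; 24 − 21 = 3
largest Fibonacci ≤ 3 is 3; 3 − 3 = 0

75025 + 1597 + 377 + 21 + 3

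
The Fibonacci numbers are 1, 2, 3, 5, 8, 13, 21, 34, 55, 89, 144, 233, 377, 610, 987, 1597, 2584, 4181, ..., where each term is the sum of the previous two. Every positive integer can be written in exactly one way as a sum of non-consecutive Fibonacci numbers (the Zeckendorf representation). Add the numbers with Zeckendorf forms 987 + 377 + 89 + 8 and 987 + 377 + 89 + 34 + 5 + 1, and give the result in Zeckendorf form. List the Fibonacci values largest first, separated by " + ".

2584 + 233 + 89 + 34 + 13 + 1

The two numbers are 1461 and 1493, so their sum is 2954.
2584 ≤ 2954 < 4181, so take 2584; remainder 370
233 ≤ 370 < 377, so take 233; remainder 137
89 ≤ 137 < 144, so take 89; remainder 48
34 ≤ 48 < 55, so take 34; remainder 14
13 ≤ 14 < 21, so take 13; remainder 1
1 ≤ 1 < 2, so take 1; remainder 0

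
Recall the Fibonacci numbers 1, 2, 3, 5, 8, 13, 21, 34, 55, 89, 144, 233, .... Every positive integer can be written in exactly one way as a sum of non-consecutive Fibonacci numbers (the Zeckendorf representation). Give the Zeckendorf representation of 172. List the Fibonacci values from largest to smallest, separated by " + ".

subtract 144 from 172: 28 remains
subtract 21 from 28: 7 remains
subtract 5 from 7: 2 remains
subtract 2 from 2: 0 remains
So 172 = 144 + 21 + 5 + 2, with no two terms consecutive in the sequence.

144 + 21 + 5 + 2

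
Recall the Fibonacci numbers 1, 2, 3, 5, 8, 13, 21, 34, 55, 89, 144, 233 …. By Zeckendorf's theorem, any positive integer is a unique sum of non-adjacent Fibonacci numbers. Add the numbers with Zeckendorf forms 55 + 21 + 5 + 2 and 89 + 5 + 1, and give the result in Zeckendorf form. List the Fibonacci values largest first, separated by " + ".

The two numbers are 83 and 95, so their sum is 178.
Greedy algorithm:
178: greatest Fibonacci not exceeding it is 144, leaving 34
34: greatest Fibonacci not exceeding it is 34, leaving 0

144 + 34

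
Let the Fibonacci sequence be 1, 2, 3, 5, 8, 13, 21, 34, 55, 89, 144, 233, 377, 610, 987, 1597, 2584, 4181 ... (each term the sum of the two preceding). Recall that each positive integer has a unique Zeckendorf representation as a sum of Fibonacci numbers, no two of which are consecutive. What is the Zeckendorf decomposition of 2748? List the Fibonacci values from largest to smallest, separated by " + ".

subtract 2584 from 2748: 164 remains
subtract 144 from 164: 20 remains
subtract 13 from 20: 7 remains
subtract 5 from 7: 2 remains
subtract 2 from 2: 0 remains
So 2748 = 2584 + 144 + 13 + 5 + 2, with no two terms consecutive in the sequence.

2584 + 144 + 13 + 5 + 2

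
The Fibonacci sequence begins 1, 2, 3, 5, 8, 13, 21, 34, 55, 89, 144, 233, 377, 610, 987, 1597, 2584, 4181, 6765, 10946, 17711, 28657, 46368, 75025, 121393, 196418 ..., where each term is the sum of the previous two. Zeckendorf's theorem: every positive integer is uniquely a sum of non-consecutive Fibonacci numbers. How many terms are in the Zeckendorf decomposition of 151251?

7

take 121393 (≤ 151251); 151251 − 121393 = 29858
take 28657 (≤ 29858); 29858 − 28657 = 1201
take 987 (≤ 1201); 1201 − 987 = 214
take 144 (≤ 214); 214 − 144 = 70
take 55 (≤ 70); 70 − 55 = 15
take 13 (≤ 15); 15 − 13 = 2
take 2 (≤ 2); 2 − 2 = 0
151251 = 121393 + 28657 + 987 + 144 + 55 + 13 + 2, which has 7 terms.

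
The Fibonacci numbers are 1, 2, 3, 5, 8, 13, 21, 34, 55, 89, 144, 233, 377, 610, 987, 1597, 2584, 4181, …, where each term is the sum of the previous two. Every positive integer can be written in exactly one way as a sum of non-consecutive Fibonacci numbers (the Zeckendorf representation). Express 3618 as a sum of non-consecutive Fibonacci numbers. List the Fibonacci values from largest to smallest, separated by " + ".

2584 + 987 + 34 + 13

subtract 2584 from 3618: 1034 remains
subtract 987 from 1034: 47 remains
subtract 34 from 47: 13 remains
subtract 13 from 13: 0 remains
So 3618 = 2584 + 987 + 34 + 13, with no two terms consecutive in the sequence.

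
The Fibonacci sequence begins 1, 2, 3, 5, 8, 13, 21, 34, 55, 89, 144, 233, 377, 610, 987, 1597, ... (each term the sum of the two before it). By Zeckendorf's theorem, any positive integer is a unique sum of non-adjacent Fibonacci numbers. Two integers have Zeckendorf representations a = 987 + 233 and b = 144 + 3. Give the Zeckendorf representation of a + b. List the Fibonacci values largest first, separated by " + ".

The two numbers are 1220 and 147, so their sum is 1367.
Greedy algorithm:
take 987 (≤ 1367); 1367 − 987 = 380
take 377 (≤ 380); 380 − 377 = 3
take 3 (≤ 3); 3 − 3 = 0

987 + 377 + 3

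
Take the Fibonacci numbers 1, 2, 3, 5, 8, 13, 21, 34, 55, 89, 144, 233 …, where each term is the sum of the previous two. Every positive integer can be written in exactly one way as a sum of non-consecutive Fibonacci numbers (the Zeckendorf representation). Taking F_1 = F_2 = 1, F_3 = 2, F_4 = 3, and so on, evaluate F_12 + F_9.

178

F_12 + F_9 = 144 + 34 = 178.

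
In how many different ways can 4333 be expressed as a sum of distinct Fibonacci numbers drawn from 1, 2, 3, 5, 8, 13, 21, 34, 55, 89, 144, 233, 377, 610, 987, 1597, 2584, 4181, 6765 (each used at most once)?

44

Each representation comes from the Zeckendorf form by replacing some F_k with F_{k−1} + F_{k−2} where possible.
4333 = 4181+144+8 = 4181+144+5+3 = 4181+89+55+8 = 2584+1597+144+8 = 4181+144+5+2+1 = … (39 more), for 44 in all.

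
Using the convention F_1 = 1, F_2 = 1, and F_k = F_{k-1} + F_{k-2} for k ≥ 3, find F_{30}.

832040

Iterating the recurrence up to F_{26} = 121393 and F_{25} = 75025:
F_{27} = F_{26} + F_{25} = 121393 + 75025 = 196418
F_{28} = F_{27} + F_{26} = 196418 + 121393 = 317811
F_{29} = F_{28} + F_{27} = 317811 + 196418 = 514229
F_{30} = F_{29} + F_{28} = 514229 + 317811 = 832040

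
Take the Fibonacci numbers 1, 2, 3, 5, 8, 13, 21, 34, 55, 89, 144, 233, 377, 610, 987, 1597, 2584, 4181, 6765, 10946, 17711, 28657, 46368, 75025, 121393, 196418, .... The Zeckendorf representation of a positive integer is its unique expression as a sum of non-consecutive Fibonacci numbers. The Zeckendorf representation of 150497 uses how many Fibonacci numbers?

6

Greedily peel off the largest Fibonacci term at each step:
150497: greatest Fibonacci not exceeding it is 121393, leaving 29104
29104: greatest Fibonacci not exceeding it is 28657, leaving 447
447: greatest Fibonacci not exceeding it is 377, leaving 70
70: greatest Fibonacci not exceeding it is 55, leaving 15
15: greatest Fibonacci not exceeding it is 13, leaving 2
2: greatest Fibonacci not exceeding it is 2, leaving 0
150497 = 121393 + 28657 + 377 + 55 + 13 + 2, which has 6 terms.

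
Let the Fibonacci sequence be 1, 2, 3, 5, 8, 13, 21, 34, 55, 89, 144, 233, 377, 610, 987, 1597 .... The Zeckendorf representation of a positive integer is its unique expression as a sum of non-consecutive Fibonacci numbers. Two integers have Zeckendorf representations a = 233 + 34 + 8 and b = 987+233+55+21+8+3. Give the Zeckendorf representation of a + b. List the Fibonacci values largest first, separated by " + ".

987 + 377 + 144 + 55 + 13 + 5 + 1

The two numbers are 275 and 1307, so their sum is 1582.
987 ≤ 1582 < 1597, so take 987; remainder 595
377 ≤ 595 < 610, so take 377; remainder 218
144 ≤ 218 < 233, so take 144; remainder 74
55 ≤ 74 < 89, so take 55; remainder 19
13 ≤ 19 < 21, so take 13; remainder 6
5 ≤ 6 < 8, so take 5; remainder 1
1 ≤ 1 < 2, so take 1; remainder 0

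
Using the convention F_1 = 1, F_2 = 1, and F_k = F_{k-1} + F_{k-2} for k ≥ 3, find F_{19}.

Iterating the recurrence up to F_{14} = 377 and F_{13} = 233:
F_{15} = F_{14} + F_{13} = 377 + 233 = 610
F_{16} = F_{15} + F_{14} = 610 + 377 = 987
F_{17} = F_{16} + F_{15} = 987 + 610 = 1597
F_{18} = F_{17} + F_{16} = 1597 + 987 = 2584
F_{19} = F_{18} + F_{17} = 2584 + 1597 = 4181

4181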